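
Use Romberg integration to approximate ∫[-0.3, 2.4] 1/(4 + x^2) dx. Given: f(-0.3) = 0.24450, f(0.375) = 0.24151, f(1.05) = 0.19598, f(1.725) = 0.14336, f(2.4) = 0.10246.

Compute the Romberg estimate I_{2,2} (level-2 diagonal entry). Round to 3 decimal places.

I_{0,0} (trapezoid, 1 panel, h=2.7000): 0.46840
I_{1,0} (trapezoid, 2 panels, h=1.3500): 0.49877
I_{2,0} (trapezoid, 4 panels, h=0.6750): 0.50917
I_{1,1} = 0.49877 + (0.49877 − 0.46840)/3 = 0.50889
I_{2,1} = 0.50917 + (0.50917 − 0.49877)/3 = 0.51264
I_{2,2} = 0.51264 + (0.51264 − 0.50889)/15 = 0.51289

0.513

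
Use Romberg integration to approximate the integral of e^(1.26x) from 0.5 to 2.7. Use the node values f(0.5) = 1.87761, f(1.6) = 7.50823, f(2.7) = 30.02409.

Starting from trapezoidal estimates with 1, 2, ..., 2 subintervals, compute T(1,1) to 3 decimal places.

22.709

T(0,0) (trapezoid, 1 panel, h=2.2000): 35.09187
T(1,0) (trapezoid, 2 panels, h=1.1000): 25.80499
T(1,1) = 25.80499 + (25.80499 − 35.09187)/3 = 22.70936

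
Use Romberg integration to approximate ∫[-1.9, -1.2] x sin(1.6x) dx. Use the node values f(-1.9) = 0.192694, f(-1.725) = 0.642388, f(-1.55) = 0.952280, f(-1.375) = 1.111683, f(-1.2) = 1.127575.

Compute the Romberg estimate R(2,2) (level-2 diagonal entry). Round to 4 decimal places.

R(0,0) (trapezoid, 1 panel, h=0.7000): 0.462094
R(1,0) (trapezoid, 2 panels, h=0.3500): 0.564345
R(2,0) (trapezoid, 4 panels, h=0.1750): 0.589135
R(1,1) = 0.564345 + (0.564345 − 0.462094)/3 = 0.598429
R(2,1) = 0.589135 + (0.589135 − 0.564345)/3 = 0.597398
R(2,2) = 0.597398 + (0.597398 − 0.598429)/15 = 0.597329

0.5973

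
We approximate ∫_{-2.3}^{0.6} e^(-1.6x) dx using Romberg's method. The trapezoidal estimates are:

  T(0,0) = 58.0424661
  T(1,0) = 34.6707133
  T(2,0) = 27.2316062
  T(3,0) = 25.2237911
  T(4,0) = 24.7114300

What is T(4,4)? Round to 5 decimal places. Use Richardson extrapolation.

T(1,1) = 34.6707133 + (34.6707133 − 58.0424661)/3 = 26.8801290
T(2,1) = (4·27.2316062 − 34.6707133) / 3 = 24.7519038
T(3,1) = 25.2237911 + (25.2237911 − 27.2316062)/3 = 24.5545194
T(4,1) = 24.7114300 + (24.7114300 − 25.2237911)/3 = 24.5406430
T(2,2) = 24.7519038 + (24.7519038 − 26.8801290)/15 = 24.6100221
T(3,2) = 24.5545194 + (24.5545194 − 24.7519038)/15 = 24.5413604
T(4,2) = (16·24.5406430 − 24.5545194) / 15 = 24.5397179
T(3,3) = (64·24.5413604 − 24.6100221) / 63 = 24.5402705
T(4,3) = 24.5397179 + (24.5397179 − 24.5413604)/63 = 24.5396918
T(4,4) = 24.5396918 + (24.5396918 − 24.5402705)/255 = 24.5396895

24.53969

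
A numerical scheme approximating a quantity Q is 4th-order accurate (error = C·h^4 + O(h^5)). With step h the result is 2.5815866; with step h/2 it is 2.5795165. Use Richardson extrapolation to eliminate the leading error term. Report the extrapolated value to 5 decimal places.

The leading error scales as h^4; refining by a factor of 2 reduces it by 2^4 = 16.
Extrapolated value = (16·A(h/2) − A(h)) / (16 − 1)
= (16·2.5795165 − 2.5815866) / 15
= 38.6906774 / 15 = 2.5793785

2.57938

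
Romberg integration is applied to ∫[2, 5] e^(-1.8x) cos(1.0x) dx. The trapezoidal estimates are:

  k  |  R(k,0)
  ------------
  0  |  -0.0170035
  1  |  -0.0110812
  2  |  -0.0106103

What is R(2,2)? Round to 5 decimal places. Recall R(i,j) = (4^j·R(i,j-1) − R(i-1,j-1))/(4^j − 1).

Richardson extrapolation on the trapezoidal column (denominator 4−1=3):
R(1,1) = -0.0110812 + (-0.0110812 − (-0.0170035))/3 = -0.0091071
R(2,1) = (4·(-0.0106103) − (-0.0110812)) / 3 = -0.0104533
R(2,2) = -0.0104533 + (-0.0104533 − (-0.0091071))/15 = -0.0105430

-0.01054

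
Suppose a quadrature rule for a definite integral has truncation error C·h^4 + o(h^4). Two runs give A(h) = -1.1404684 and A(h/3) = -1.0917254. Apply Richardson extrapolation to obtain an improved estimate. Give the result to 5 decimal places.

The leading error scales as h^4; refining by a factor of 3 reduces it by 3^4 = 81.
Extrapolated value = (81·A(h/3) − A(h)) / (81 − 1)
= (81·(-1.0917254) − (-1.1404684)) / 80
= -87.2892890 / 80 = -1.0911161

-1.09112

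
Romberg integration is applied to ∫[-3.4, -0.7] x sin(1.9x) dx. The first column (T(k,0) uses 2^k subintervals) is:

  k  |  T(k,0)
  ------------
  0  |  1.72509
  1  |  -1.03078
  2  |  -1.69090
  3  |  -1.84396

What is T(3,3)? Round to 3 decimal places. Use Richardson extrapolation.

-1.894

T(1,1) = (4·(-1.03078) − 1.72509) / 3 = -1.94940
T(2,1) = -1.69090 + (-1.69090 − (-1.03078))/3 = -1.91094
T(3,1) = -1.84396 + (-1.84396 − (-1.69090))/3 = -1.89498
T(2,2) = -1.91094 + (-1.91094 − (-1.94940))/15 = -1.90838
T(3,2) = (16·(-1.89498) − (-1.91094)) / 15 = -1.89392
T(3,3) = (64·(-1.89392) − (-1.90838)) / 63 = -1.89369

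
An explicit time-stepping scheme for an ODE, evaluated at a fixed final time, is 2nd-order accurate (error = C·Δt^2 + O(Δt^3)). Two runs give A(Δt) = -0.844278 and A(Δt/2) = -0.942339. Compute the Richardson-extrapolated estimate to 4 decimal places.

-0.9750

Extrapolated value = (4·A(Δt/2) − A(Δt)) / (4 − 1)
= (4·(-0.942339) − (-0.844278)) / 3
= -2.925078 / 3 = -0.975026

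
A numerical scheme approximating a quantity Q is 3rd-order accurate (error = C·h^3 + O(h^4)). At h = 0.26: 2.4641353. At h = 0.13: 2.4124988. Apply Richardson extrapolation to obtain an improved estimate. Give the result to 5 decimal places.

2.40512

Extrapolated value = (8·A(h/2) − A(h)) / (8 − 1)
= (8·2.4124988 − 2.4641353) / 7
= 16.8358551 / 7 = 2.4051222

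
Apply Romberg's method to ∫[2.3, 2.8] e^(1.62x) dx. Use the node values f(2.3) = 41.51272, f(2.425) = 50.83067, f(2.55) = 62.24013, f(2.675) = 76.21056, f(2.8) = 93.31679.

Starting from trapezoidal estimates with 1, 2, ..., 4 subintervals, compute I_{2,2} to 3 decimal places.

I_{0,0} (trapezoid, 1 panel, h=0.5000): 33.70738
I_{1,0} (trapezoid, 2 panels, h=0.2500): 32.41372
I_{2,0} (trapezoid, 4 panels, h=0.1250): 32.08701
I_{1,1} = 32.41372 + (32.41372 − 33.70738)/3 = 31.98250
I_{2,1} = 32.08701 + (32.08701 − 32.41372)/3 = 31.97811
I_{2,2} = 31.97811 + (31.97811 − 31.98250)/15 = 31.97782

31.978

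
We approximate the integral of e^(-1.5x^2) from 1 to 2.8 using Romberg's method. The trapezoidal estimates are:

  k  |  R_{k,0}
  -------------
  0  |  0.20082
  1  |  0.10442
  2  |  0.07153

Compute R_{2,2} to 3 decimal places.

Richardson extrapolation on the trapezoidal column (denominator 4−1=3):
R_{1,1} = (4·0.10442 − 0.20082) / 3 = 0.07229
R_{2,1} = 0.07153 + (0.07153 − 0.10442)/3 = 0.06057
R_{2,2} = (16·0.06057 − 0.07229) / 15 = 0.05979

0.060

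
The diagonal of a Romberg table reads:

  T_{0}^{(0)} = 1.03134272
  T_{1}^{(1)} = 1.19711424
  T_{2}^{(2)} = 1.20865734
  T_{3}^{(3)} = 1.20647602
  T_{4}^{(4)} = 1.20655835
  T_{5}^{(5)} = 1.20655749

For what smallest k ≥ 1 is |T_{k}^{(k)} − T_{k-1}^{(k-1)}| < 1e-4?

|T_{1}^{(1)} − T_{0}^{(0)}| = 0.16577152 ≥ 1e-4
|T_{2}^{(2)} − T_{1}^{(1)}| = 0.01154310 ≥ 1e-4
|T_{3}^{(3)} − T_{2}^{(2)}| = 0.00218132 ≥ 1e-4
|T_{4}^{(4)} − T_{3}^{(3)}| = 0.00008233 < 1e-4

k = 4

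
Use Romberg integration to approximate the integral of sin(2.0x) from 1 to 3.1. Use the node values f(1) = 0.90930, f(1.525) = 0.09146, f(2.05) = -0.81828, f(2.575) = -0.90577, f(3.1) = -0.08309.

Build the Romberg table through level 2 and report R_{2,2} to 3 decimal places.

R_{0,0} (trapezoid, 1 panel, h=2.1000): 0.86752
R_{1,0} (trapezoid, 2 panels, h=1.0500): -0.42543
R_{2,0} (trapezoid, 4 panels, h=0.5250): -0.64023
R_{1,1} = -0.42543 + (-0.42543 − 0.86752)/3 = -0.85641
R_{2,1} = -0.64023 + (-0.64023 − (-0.42543))/3 = -0.71183
R_{2,2} = -0.71183 + (-0.71183 − (-0.85641))/15 = -0.70219

-0.702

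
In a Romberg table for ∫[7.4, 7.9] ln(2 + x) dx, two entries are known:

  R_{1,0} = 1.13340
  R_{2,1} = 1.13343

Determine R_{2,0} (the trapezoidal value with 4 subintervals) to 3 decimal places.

1.133

From R_{2,1} = (4·R_{2,0} − R_{1,0})/3, solve for R_{2,0}:
4·R_{2,0} = 3·1.13343 + 1.13340 = 4.53369
R_{2,0} = 1.13342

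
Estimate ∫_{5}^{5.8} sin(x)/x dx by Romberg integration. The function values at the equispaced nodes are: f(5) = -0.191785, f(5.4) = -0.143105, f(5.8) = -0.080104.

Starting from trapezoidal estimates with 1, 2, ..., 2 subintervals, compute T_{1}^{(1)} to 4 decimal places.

-0.1126

T_{0}^{(0)} (trapezoid, 1 panel, h=0.8000): -0.108756
T_{1}^{(0)} (trapezoid, 2 panels, h=0.4000): -0.111620
T_{1}^{(1)} = -0.111620 + (-0.111620 − (-0.108756))/3 = -0.112575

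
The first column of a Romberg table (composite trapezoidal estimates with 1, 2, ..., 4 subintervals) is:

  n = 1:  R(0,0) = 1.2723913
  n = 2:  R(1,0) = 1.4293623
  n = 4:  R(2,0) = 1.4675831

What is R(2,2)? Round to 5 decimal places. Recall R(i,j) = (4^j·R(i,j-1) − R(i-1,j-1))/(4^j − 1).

1.48023

Richardson extrapolation on the trapezoidal column (denominator 4−1=3):
R(1,1) = (4·1.4293623 − 1.2723913) / 3 = 1.4816860
R(2,1) = 1.4675831 + (1.4675831 − 1.4293623)/3 = 1.4803234
R(2,2) = (16·1.4803234 − 1.4816860) / 15 = 1.4802326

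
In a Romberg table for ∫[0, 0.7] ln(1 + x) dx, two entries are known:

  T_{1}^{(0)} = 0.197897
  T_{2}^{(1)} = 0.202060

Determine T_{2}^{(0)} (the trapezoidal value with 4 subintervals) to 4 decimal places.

0.2010

From T_{2}^{(1)} = (4·T_{2}^{(0)} − T_{1}^{(0)})/3, solve for T_{2}^{(0)}:
4·T_{2}^{(0)} = 3·0.202060 + 0.197897 = 0.804077
T_{2}^{(0)} = 0.201019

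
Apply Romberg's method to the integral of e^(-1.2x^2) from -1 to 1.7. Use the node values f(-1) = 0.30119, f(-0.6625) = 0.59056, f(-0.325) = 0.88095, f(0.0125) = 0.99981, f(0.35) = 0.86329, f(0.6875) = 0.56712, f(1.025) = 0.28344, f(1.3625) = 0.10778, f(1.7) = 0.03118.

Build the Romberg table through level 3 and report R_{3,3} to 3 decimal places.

1.513

R_{0,0} (trapezoid, 1 panel, h=2.7000): 0.44870
R_{1,0} (trapezoid, 2 panels, h=1.3500): 1.38979
R_{2,0} (trapezoid, 4 panels, h=0.6750): 1.48086
R_{3,0} (trapezoid, 8 panels, h=0.3375): 1.50496
R_{1,1} = 1.38979 + (1.38979 − 0.44870)/3 = 1.70349
R_{2,1} = 1.48086 + (1.48086 − 1.38979)/3 = 1.51122
R_{3,1} = 1.50496 + (1.50496 − 1.48086)/3 = 1.51299
R_{2,2} = 1.51122 + (1.51122 − 1.70349)/15 = 1.49840
R_{3,2} = 1.51299 + (1.51299 − 1.51122)/15 = 1.51311
R_{3,3} = 1.51311 + (1.51311 − 1.49840)/63 = 1.51334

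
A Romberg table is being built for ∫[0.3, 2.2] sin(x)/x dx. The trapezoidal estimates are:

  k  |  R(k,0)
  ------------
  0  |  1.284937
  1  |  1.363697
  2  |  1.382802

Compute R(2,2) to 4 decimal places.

Richardson extrapolation on the trapezoidal column (denominator 4−1=3):
R(1,1) = (4·1.363697 − 1.284937) / 3 = 1.389950
R(2,1) = 1.382802 + (1.382802 − 1.363697)/3 = 1.389170
R(2,2) = 1.389170 + (1.389170 − 1.389950)/15 = 1.389118

1.3891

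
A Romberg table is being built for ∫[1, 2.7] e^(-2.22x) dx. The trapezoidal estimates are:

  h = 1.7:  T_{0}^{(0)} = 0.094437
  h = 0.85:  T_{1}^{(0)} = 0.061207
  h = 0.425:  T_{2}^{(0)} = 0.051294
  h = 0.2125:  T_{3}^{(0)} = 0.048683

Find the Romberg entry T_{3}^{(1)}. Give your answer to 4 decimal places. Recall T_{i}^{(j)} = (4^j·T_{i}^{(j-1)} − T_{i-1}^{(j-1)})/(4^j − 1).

0.0478

Richardson extrapolation on the trapezoidal column (denominator 4−1=3):
T_{3}^{(1)} = 0.048683 + (0.048683 − 0.051294)/3 = 0.047813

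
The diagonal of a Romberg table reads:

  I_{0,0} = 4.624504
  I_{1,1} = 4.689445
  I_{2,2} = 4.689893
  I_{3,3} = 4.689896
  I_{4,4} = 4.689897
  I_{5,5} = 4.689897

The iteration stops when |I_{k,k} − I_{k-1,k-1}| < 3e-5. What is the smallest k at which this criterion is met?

k = 3

|I_{1,1} − I_{0,0}| = 0.064941 ≥ 3e-5
|I_{2,2} − I_{1,1}| = 0.000448 ≥ 3e-5
|I_{3,3} − I_{2,2}| = 0.000003 < 3e-5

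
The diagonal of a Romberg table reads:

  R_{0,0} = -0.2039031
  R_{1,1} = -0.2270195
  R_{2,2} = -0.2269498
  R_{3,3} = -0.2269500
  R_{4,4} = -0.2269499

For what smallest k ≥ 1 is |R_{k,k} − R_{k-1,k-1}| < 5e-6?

k = 3

|R_{1,1} − R_{0,0}| = 0.0231164 ≥ 5e-6
|R_{2,2} − R_{1,1}| = 0.0000697 ≥ 5e-6
|R_{3,3} − R_{2,2}| = 0.0000002 < 5e-6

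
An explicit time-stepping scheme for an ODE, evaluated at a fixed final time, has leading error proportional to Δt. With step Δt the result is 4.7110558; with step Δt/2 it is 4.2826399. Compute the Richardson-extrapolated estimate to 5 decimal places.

3.85422

The leading error scales as Δt; refining by a factor of 2 reduces it by 2^1 = 2.
Extrapolated value = (2·A(Δt/2) − A(Δt)) / (2 − 1)
= (2·4.2826399 − 4.7110558) / 1
= 3.8542240 / 1 = 3.8542240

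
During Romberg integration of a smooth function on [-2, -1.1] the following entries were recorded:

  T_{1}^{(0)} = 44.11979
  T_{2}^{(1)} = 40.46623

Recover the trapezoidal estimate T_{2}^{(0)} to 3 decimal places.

41.380

From T_{2}^{(1)} = (4·T_{2}^{(0)} − T_{1}^{(0)})/3, solve for T_{2}^{(0)}:
4·T_{2}^{(0)} = 3·40.46623 + 44.11979 = 165.51848
T_{2}^{(0)} = 41.37962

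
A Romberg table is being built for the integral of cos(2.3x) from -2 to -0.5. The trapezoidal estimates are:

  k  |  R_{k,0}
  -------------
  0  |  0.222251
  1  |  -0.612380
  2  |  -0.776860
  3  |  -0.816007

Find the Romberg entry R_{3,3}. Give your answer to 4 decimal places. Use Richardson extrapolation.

R_{1,1} = -0.612380 + (-0.612380 − 0.222251)/3 = -0.890590
R_{2,1} = (4·(-0.776860) − (-0.612380)) / 3 = -0.831687
R_{3,1} = -0.816007 + (-0.816007 − (-0.776860))/3 = -0.829056
R_{2,2} = (16·(-0.831687) − (-0.890590)) / 15 = -0.827760
R_{3,2} = -0.829056 + (-0.829056 − (-0.831687))/15 = -0.828881
R_{3,3} = (64·(-0.828881) − (-0.827760)) / 63 = -0.828899
(Column j=1 coincides with Simpson's rule on the same nodes.)

-0.8289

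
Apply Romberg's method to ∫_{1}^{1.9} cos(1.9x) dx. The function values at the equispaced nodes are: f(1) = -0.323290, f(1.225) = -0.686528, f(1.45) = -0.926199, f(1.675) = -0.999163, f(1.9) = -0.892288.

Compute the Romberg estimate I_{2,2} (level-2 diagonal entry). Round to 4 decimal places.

-0.7357

I_{0,0} (trapezoid, 1 panel, h=0.9000): -0.547010
I_{1,0} (trapezoid, 2 panels, h=0.4500): -0.690295
I_{2,0} (trapezoid, 4 panels, h=0.2250): -0.724428
I_{1,1} = -0.690295 + (-0.690295 − (-0.547010))/3 = -0.738057
I_{2,1} = -0.724428 + (-0.724428 − (-0.690295))/3 = -0.735806
I_{2,2} = -0.735806 + (-0.735806 − (-0.738057))/15 = -0.735656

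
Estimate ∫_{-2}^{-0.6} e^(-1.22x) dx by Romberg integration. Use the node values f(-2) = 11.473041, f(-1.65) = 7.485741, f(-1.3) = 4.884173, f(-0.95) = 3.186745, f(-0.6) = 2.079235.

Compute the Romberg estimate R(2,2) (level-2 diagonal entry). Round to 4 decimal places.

R(0,0) (trapezoid, 1 panel, h=1.4000): 9.486593
R(1,0) (trapezoid, 2 panels, h=0.7000): 8.162218
R(2,0) (trapezoid, 4 panels, h=0.3500): 7.816479
R(1,1) = 8.162218 + (8.162218 − 9.486593)/3 = 7.720760
R(2,1) = 7.816479 + (7.816479 − 8.162218)/3 = 7.701233
R(2,2) = 7.701233 + (7.701233 − 7.720760)/15 = 7.699931

7.6999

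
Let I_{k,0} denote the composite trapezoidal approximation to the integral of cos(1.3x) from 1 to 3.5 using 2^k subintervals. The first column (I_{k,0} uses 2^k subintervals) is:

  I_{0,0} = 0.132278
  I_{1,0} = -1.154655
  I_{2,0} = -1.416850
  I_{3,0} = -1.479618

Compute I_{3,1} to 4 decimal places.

-1.5005

Richardson extrapolation on the trapezoidal column (denominator 4−1=3):
I_{3,1} = -1.479618 + (-1.479618 − (-1.416850))/3 = -1.500541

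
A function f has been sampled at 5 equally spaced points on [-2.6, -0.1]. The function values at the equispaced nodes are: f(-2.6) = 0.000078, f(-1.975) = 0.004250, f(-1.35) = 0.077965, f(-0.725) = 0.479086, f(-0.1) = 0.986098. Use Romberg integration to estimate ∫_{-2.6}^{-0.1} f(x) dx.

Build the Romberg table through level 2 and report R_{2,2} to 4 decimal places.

R_{0,0} (trapezoid, 1 panel, h=2.5000): 1.232720
R_{1,0} (trapezoid, 2 panels, h=1.2500): 0.713816
R_{2,0} (trapezoid, 4 panels, h=0.6250): 0.658993
R_{1,1} = 0.713816 + (0.713816 − 1.232720)/3 = 0.540848
R_{2,1} = 0.658993 + (0.658993 − 0.713816)/3 = 0.640719
R_{2,2} = 0.640719 + (0.640719 − 0.540848)/15 = 0.647377

0.6474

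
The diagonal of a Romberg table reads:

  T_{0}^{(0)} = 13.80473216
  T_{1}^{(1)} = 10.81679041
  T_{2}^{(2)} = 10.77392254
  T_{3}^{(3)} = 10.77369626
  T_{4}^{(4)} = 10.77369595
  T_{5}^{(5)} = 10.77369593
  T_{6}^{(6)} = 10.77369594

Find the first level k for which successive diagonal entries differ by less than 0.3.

k = 2

|T_{1}^{(1)} − T_{0}^{(0)}| = 2.98794175 ≥ 0.3
|T_{2}^{(2)} − T_{1}^{(1)}| = 0.04286787 < 0.3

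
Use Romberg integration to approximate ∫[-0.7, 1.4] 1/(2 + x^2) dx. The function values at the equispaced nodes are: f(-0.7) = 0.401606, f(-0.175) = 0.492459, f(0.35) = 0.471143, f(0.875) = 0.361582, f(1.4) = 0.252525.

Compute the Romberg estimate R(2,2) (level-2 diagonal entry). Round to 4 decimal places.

R(0,0) (trapezoid, 1 panel, h=2.1000): 0.686838
R(1,0) (trapezoid, 2 panels, h=1.0500): 0.838119
R(2,0) (trapezoid, 4 panels, h=0.5250): 0.867431
R(1,1) = 0.838119 + (0.838119 − 0.686838)/3 = 0.888546
R(2,1) = 0.867431 + (0.867431 − 0.838119)/3 = 0.877202
R(2,2) = 0.877202 + (0.877202 − 0.888546)/15 = 0.876446

0.8764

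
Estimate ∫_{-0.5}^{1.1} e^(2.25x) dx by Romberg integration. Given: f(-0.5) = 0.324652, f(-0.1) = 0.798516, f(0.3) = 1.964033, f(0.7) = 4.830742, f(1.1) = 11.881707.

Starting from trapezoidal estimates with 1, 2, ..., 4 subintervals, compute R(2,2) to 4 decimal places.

R(0,0) (trapezoid, 1 panel, h=1.6000): 9.765087
R(1,0) (trapezoid, 2 panels, h=0.8000): 6.453770
R(2,0) (trapezoid, 4 panels, h=0.4000): 5.478588
R(1,1) = 6.453770 + (6.453770 − 9.765087)/3 = 5.349998
R(2,1) = 5.478588 + (5.478588 − 6.453770)/3 = 5.153527
R(2,2) = 5.153527 + (5.153527 − 5.349998)/15 = 5.140429

5.1404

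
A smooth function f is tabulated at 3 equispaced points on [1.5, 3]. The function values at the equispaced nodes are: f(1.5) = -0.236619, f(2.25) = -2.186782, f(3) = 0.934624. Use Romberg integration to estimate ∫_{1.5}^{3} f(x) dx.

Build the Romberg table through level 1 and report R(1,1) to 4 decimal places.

-2.0123

R(0,0) (trapezoid, 1 panel, h=1.5000): 0.523504
R(1,0) (trapezoid, 2 panels, h=0.7500): -1.378335
R(1,1) = -1.378335 + (-1.378335 − 0.523504)/3 = -2.012281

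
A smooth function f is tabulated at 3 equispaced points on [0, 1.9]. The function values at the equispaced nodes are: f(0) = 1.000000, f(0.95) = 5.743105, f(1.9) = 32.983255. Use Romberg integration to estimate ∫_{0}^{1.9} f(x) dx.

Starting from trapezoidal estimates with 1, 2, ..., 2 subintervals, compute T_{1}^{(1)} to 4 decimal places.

18.0360

T_{0}^{(0)} (trapezoid, 1 panel, h=1.9000): 32.284092
T_{1}^{(0)} (trapezoid, 2 panels, h=0.9500): 21.597996
T_{1}^{(1)} = 21.597996 + (21.597996 − 32.284092)/3 = 18.035964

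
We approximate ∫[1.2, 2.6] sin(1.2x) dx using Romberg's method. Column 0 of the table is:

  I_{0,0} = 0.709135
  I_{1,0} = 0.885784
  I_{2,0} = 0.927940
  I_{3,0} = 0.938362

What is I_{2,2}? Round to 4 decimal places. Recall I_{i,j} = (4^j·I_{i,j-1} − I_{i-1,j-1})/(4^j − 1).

0.9418

Richardson extrapolation on the trapezoidal column (denominator 4−1=3):
I_{1,1} = 0.885784 + (0.885784 − 0.709135)/3 = 0.944667
I_{2,1} = (4·0.927940 − 0.885784) / 3 = 0.941992
I_{2,2} = 0.941992 + (0.941992 − 0.944667)/15 = 0.941814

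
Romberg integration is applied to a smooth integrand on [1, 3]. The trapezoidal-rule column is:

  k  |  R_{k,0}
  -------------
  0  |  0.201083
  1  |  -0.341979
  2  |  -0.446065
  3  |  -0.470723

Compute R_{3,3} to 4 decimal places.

-0.4788

R_{1,1} = (4·(-0.341979) − 0.201083) / 3 = -0.523000
R_{2,1} = -0.446065 + (-0.446065 − (-0.341979))/3 = -0.480760
R_{3,1} = -0.470723 + (-0.470723 − (-0.446065))/3 = -0.478942
R_{2,2} = (16·(-0.480760) − (-0.523000)) / 15 = -0.477944
R_{3,2} = (16·(-0.478942) − (-0.480760)) / 15 = -0.478821
R_{3,3} = (64·(-0.478821) − (-0.477944)) / 63 = -0.478835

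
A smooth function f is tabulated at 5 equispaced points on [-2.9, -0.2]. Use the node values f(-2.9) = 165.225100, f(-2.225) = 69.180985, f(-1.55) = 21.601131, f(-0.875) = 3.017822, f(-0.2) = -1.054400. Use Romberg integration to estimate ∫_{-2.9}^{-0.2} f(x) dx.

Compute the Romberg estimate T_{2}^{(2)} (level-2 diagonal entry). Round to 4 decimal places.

T_{0}^{(0)} (trapezoid, 1 panel, h=2.7000): 221.630445
T_{1}^{(0)} (trapezoid, 2 panels, h=1.3500): 139.976749
T_{2}^{(0)} (trapezoid, 4 panels, h=0.6750): 118.722569
T_{1}^{(1)} = 139.976749 + (139.976749 − 221.630445)/3 = 112.758850
T_{2}^{(1)} = 118.722569 + (118.722569 − 139.976749)/3 = 111.637842
T_{2}^{(2)} = 111.637842 + (111.637842 − 112.758850)/15 = 111.563108

111.5631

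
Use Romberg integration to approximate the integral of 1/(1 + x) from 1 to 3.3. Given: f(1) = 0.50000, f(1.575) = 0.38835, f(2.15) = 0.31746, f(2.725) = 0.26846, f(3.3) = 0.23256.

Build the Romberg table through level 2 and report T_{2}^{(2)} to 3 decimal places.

T_{0}^{(0)} (trapezoid, 1 panel, h=2.3000): 0.84244
T_{1}^{(0)} (trapezoid, 2 panels, h=1.1500): 0.78630
T_{2}^{(0)} (trapezoid, 4 panels, h=0.5750): 0.77082
T_{1}^{(1)} = 0.78630 + (0.78630 − 0.84244)/3 = 0.76759
T_{2}^{(1)} = 0.77082 + (0.77082 − 0.78630)/3 = 0.76566
T_{2}^{(2)} = 0.76566 + (0.76566 − 0.76759)/15 = 0.76553

0.766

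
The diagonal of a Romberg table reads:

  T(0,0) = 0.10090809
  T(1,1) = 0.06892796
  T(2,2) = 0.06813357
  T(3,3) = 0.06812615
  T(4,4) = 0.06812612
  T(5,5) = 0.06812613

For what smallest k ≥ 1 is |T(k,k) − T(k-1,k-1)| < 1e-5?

|T(1,1) − T(0,0)| = 0.03198013 ≥ 1e-5
|T(2,2) − T(1,1)| = 0.00079439 ≥ 1e-5
|T(3,3) − T(2,2)| = 0.00000742 < 1e-5

k = 3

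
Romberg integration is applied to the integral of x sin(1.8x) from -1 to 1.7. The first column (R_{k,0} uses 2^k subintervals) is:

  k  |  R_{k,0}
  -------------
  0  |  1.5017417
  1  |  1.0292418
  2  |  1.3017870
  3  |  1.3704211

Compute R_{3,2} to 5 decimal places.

1.39334

R_{2,1} = 1.3017870 + (1.3017870 − 1.0292418)/3 = 1.3926354
R_{3,1} = 1.3704211 + (1.3704211 − 1.3017870)/3 = 1.3932991
R_{3,2} = 1.3932991 + (1.3932991 − 1.3926354)/15 = 1.3933433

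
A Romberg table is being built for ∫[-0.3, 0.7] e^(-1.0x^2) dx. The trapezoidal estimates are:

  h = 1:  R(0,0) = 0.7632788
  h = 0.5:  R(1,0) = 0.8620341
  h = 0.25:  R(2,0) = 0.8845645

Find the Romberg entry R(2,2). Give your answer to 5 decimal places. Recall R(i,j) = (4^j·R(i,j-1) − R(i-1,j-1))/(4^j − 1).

0.89188

R(1,1) = 0.8620341 + (0.8620341 − 0.7632788)/3 = 0.8949525
R(2,1) = (4·0.8845645 − 0.8620341) / 3 = 0.8920746
R(2,2) = 0.8920746 + (0.8920746 − 0.8949525)/15 = 0.8918827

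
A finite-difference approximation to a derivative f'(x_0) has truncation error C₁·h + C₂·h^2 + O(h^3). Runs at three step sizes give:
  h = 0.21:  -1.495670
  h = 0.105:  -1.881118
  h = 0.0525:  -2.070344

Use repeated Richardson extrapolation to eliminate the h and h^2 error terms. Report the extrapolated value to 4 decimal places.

-2.2572

First eliminate the h term (factor 2^1 = 2):
  B₁ = (2·(-1.881118) − (-1.495670))/1 = -2.266566
  B₂ = (2·(-2.070344) − (-1.881118))/1 = -2.259570
Then eliminate the h^2 term (factor 2^2 = 4):
  (4·(-2.259570) − (-2.266566))/3 = -2.257238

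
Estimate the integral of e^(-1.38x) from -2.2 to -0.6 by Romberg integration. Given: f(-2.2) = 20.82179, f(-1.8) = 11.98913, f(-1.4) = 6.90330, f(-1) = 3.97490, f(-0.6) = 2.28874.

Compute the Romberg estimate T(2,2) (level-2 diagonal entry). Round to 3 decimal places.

13.430

T(0,0) (trapezoid, 1 panel, h=1.6000): 18.48842
T(1,0) (trapezoid, 2 panels, h=0.8000): 14.76685
T(2,0) (trapezoid, 4 panels, h=0.4000): 13.76904
T(1,1) = 14.76685 + (14.76685 − 18.48842)/3 = 13.52633
T(2,1) = 13.76904 + (13.76904 − 14.76685)/3 = 13.43644
T(2,2) = 13.43644 + (13.43644 − 13.52633)/15 = 13.43045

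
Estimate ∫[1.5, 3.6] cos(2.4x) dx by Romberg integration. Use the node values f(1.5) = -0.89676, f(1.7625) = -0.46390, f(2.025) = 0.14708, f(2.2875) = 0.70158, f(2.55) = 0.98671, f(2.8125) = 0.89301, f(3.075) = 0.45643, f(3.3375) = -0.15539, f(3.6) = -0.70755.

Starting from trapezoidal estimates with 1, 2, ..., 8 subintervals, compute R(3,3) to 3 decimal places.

0.479

R(0,0) (trapezoid, 1 panel, h=2.1000): -1.68453
R(1,0) (trapezoid, 2 panels, h=1.0500): 0.19378
R(2,0) (trapezoid, 4 panels, h=0.5250): 0.41373
R(3,0) (trapezoid, 8 panels, h=0.2625): 0.46288
R(1,1) = 0.19378 + (0.19378 − (-1.68453))/3 = 0.81988
R(2,1) = 0.41373 + (0.41373 − 0.19378)/3 = 0.48705
R(3,1) = 0.46288 + (0.46288 − 0.41373)/3 = 0.47926
R(2,2) = 0.48705 + (0.48705 − 0.81988)/15 = 0.46486
R(3,2) = 0.47926 + (0.47926 − 0.48705)/15 = 0.47874
R(3,3) = 0.47874 + (0.47874 − 0.46486)/63 = 0.47896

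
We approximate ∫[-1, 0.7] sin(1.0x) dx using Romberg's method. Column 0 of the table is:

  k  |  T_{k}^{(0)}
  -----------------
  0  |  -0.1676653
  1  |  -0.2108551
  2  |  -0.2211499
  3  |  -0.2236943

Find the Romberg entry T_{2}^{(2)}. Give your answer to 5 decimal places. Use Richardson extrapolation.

Richardson extrapolation on the trapezoidal column (denominator 4−1=3):
T_{1}^{(1)} = -0.2108551 + (-0.2108551 − (-0.1676653))/3 = -0.2252517
T_{2}^{(1)} = (4·(-0.2211499) − (-0.2108551)) / 3 = -0.2245815
T_{2}^{(2)} = -0.2245815 + (-0.2245815 − (-0.2252517))/15 = -0.2245368

-0.22454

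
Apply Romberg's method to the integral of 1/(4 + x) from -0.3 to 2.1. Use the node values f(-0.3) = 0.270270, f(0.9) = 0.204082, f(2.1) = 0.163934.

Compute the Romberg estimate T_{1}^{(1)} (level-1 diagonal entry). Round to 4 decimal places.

0.5002

T_{0}^{(0)} (trapezoid, 1 panel, h=2.4000): 0.521045
T_{1}^{(0)} (trapezoid, 2 panels, h=1.2000): 0.505421
T_{1}^{(1)} = 0.505421 + (0.505421 − 0.521045)/3 = 0.500213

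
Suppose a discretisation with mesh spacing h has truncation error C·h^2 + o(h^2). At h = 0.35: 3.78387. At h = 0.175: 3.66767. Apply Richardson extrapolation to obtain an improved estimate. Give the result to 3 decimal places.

The leading error scales as h^2; refining by a factor of 2 reduces it by 2^2 = 4.
Extrapolated value = (4·A(h/2) − A(h)) / (4 − 1)
= (4·3.66767 − 3.78387) / 3
= 10.88681 / 3 = 3.62894

3.629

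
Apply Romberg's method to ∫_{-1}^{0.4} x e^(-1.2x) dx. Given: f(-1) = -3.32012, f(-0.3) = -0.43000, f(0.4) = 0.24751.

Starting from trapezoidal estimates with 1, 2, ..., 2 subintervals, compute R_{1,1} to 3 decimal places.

R_{0,0} (trapezoid, 1 panel, h=1.4000): -2.15083
R_{1,0} (trapezoid, 2 panels, h=0.7000): -1.37641
R_{1,1} = -1.37641 + (-1.37641 − (-2.15083))/3 = -1.11827

-1.118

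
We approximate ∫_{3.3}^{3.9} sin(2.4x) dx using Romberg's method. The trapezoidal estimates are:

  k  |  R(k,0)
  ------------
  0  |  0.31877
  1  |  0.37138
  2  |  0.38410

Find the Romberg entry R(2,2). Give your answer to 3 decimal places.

0.388

Richardson extrapolation on the trapezoidal column (denominator 4−1=3):
R(1,1) = (4·0.37138 − 0.31877) / 3 = 0.38892
R(2,1) = (4·0.38410 − 0.37138) / 3 = 0.38834
R(2,2) = (16·0.38834 − 0.38892) / 15 = 0.38830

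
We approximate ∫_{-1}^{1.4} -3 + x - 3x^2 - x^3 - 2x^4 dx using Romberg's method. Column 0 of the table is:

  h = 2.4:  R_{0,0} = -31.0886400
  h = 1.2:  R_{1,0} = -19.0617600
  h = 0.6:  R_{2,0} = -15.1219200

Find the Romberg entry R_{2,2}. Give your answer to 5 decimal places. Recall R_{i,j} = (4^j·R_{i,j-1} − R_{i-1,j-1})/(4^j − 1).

-13.72570

Richardson extrapolation on the trapezoidal column (denominator 4−1=3):
R_{1,1} = -19.0617600 + (-19.0617600 − (-31.0886400))/3 = -15.0528000
R_{2,1} = (4·(-15.1219200) − (-19.0617600)) / 3 = -13.8086400
R_{2,2} = (16·(-13.8086400) − (-15.0528000)) / 15 = -13.7256960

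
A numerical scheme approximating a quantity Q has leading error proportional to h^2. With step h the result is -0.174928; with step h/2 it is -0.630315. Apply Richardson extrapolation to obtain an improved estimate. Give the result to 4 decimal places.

Extrapolated value = (4·A(h/2) − A(h)) / (4 − 1)
= (4·(-0.630315) − (-0.174928)) / 3
= -2.346332 / 3 = -0.782111

-0.7821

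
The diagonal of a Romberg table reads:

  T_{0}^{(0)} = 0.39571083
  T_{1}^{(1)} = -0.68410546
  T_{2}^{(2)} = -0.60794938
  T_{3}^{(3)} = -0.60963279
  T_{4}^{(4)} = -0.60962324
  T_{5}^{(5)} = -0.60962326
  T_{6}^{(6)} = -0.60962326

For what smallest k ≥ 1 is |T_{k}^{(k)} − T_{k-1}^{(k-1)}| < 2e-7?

k = 5

|T_{1}^{(1)} − T_{0}^{(0)}| = 1.07981629 ≥ 2e-7
|T_{2}^{(2)} − T_{1}^{(1)}| = 0.07615608 ≥ 2e-7
|T_{3}^{(3)} − T_{2}^{(2)}| = 0.00168341 ≥ 2e-7
|T_{4}^{(4)} − T_{3}^{(3)}| = 0.00000955 ≥ 2e-7
|T_{5}^{(5)} − T_{4}^{(4)}| = 0.00000002 < 2e-7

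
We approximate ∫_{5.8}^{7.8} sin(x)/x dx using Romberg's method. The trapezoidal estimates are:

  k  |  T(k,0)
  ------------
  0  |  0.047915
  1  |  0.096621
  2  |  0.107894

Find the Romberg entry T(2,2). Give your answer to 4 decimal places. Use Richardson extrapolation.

Richardson extrapolation on the trapezoidal column (denominator 4−1=3):
T(1,1) = 0.096621 + (0.096621 − 0.047915)/3 = 0.112856
T(2,1) = (4·0.107894 − 0.096621) / 3 = 0.111652
T(2,2) = 0.111652 + (0.111652 − 0.112856)/15 = 0.111572

0.1116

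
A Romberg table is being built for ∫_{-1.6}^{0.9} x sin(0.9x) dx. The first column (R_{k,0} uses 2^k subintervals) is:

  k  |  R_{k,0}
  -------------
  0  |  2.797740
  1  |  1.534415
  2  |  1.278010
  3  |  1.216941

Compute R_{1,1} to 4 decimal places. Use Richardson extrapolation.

1.1133

Richardson extrapolation on the trapezoidal column (denominator 4−1=3):
R_{1,1} = (4·1.534415 − 2.797740) / 3 = 1.113307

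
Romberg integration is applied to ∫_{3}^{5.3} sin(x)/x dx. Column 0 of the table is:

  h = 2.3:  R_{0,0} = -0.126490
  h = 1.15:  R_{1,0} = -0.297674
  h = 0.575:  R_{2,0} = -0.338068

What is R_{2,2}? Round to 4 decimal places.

-0.3513

R_{1,1} = -0.297674 + (-0.297674 − (-0.126490))/3 = -0.354735
R_{2,1} = -0.338068 + (-0.338068 − (-0.297674))/3 = -0.351533
R_{2,2} = (16·(-0.351533) − (-0.354735)) / 15 = -0.351320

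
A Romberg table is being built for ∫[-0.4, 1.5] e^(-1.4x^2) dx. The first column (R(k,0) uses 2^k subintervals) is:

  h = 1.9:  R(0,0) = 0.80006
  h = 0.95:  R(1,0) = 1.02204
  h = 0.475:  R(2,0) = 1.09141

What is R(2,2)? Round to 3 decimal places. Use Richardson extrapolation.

1.116

R(1,1) = 1.02204 + (1.02204 − 0.80006)/3 = 1.09603
R(2,1) = (4·1.09141 − 1.02204) / 3 = 1.11453
R(2,2) = (16·1.11453 − 1.09603) / 15 = 1.11576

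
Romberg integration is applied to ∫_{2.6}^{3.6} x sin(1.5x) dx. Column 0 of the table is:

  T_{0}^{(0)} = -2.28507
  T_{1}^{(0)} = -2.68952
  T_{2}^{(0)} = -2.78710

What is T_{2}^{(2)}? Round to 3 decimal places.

T_{1}^{(1)} = (4·(-2.68952) − (-2.28507)) / 3 = -2.82434
T_{2}^{(1)} = -2.78710 + (-2.78710 − (-2.68952))/3 = -2.81963
T_{2}^{(2)} = -2.81963 + (-2.81963 − (-2.82434))/15 = -2.81932

-2.819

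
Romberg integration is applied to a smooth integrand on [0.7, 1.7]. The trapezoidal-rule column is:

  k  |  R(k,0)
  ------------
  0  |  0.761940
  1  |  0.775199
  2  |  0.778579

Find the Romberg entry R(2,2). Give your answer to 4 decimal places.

R(1,1) = (4·0.775199 − 0.761940) / 3 = 0.779619
R(2,1) = 0.778579 + (0.778579 − 0.775199)/3 = 0.779706
R(2,2) = 0.779706 + (0.779706 − 0.779619)/15 = 0.779712

0.7797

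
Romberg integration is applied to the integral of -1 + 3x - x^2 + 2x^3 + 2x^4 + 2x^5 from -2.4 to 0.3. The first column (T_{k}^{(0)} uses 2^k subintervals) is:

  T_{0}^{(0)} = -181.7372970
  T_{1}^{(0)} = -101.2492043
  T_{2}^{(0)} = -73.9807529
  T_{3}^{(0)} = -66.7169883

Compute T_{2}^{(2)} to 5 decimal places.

-64.25603

Richardson extrapolation on the trapezoidal column (denominator 4−1=3):
T_{1}^{(1)} = -101.2492043 + (-101.2492043 − (-181.7372970))/3 = -74.4198401
T_{2}^{(1)} = -73.9807529 + (-73.9807529 − (-101.2492043))/3 = -64.8912691
T_{2}^{(2)} = -64.8912691 + (-64.8912691 − (-74.4198401))/15 = -64.2560310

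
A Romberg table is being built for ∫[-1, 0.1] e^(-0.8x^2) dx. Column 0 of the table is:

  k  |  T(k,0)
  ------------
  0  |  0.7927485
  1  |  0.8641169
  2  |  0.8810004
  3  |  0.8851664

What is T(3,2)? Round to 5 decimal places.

0.88655

Richardson extrapolation on the trapezoidal column (denominator 4−1=3):
T(2,1) = 0.8810004 + (0.8810004 − 0.8641169)/3 = 0.8866282
T(3,1) = (4·0.8851664 − 0.8810004) / 3 = 0.8865551
T(3,2) = (16·0.8865551 − 0.8866282) / 15 = 0.8865502
(Column j=1 coincides with Simpson's rule on the same nodes.)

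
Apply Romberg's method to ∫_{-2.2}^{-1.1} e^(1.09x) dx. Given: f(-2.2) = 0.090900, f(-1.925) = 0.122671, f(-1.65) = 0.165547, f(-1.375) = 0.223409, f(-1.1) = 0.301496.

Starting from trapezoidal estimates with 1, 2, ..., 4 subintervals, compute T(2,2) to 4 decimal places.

0.1932

T(0,0) (trapezoid, 1 panel, h=1.1000): 0.215818
T(1,0) (trapezoid, 2 panels, h=0.5500): 0.198960
T(2,0) (trapezoid, 4 panels, h=0.2750): 0.194652
T(1,1) = 0.198960 + (0.198960 − 0.215818)/3 = 0.193341
T(2,1) = 0.194652 + (0.194652 − 0.198960)/3 = 0.193216
T(2,2) = 0.193216 + (0.193216 − 0.193341)/15 = 0.193208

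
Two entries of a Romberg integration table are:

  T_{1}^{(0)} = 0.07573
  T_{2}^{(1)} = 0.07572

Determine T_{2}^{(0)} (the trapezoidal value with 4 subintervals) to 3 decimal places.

0.076

From T_{2}^{(1)} = (4·T_{2}^{(0)} − T_{1}^{(0)})/3, solve for T_{2}^{(0)}:
4·T_{2}^{(0)} = 3·0.07572 + 0.07573 = 0.30289
T_{2}^{(0)} = 0.07572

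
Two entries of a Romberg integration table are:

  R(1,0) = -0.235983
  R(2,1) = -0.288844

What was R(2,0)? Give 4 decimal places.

-0.2756

From R(2,1) = (4·R(2,0) − R(1,0))/3, solve for R(2,0):
4·R(2,0) = 3·(-0.288844) + (-0.235983) = -1.102515
R(2,0) = -0.275629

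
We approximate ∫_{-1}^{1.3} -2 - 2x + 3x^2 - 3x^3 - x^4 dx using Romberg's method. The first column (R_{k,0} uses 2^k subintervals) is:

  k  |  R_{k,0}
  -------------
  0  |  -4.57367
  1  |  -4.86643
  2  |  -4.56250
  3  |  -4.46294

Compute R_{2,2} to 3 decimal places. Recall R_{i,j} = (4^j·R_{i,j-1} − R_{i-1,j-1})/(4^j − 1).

Richardson extrapolation on the trapezoidal column (denominator 4−1=3):
R_{1,1} = -4.86643 + (-4.86643 − (-4.57367))/3 = -4.96402
R_{2,1} = (4·(-4.56250) − (-4.86643)) / 3 = -4.46119
R_{2,2} = (16·(-4.46119) − (-4.96402)) / 15 = -4.42767
(Column j=1 coincides with Simpson's rule on the same nodes.)

-4.428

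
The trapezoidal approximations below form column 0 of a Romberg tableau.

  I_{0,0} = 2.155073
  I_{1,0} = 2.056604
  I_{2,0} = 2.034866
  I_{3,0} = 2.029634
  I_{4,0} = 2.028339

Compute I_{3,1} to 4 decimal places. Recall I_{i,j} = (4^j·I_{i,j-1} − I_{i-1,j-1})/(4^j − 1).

Richardson extrapolation on the trapezoidal column (denominator 4−1=3):
I_{3,1} = 2.029634 + (2.029634 − 2.034866)/3 = 2.027890

2.0279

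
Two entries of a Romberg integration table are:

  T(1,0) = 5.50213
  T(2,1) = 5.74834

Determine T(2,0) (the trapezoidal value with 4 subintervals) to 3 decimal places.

5.687

From T(2,1) = (4·T(2,0) − T(1,0))/3, solve for T(2,0):
4·T(2,0) = 3·5.74834 + 5.50213 = 22.74715
T(2,0) = 5.68679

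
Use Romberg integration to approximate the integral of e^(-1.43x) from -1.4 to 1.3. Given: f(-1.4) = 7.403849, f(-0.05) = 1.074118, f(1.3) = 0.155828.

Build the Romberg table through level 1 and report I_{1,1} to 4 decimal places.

5.3353

I_{0,0} (trapezoid, 1 panel, h=2.7000): 10.205564
I_{1,0} (trapezoid, 2 panels, h=1.3500): 6.552841
I_{1,1} = 6.552841 + (6.552841 − 10.205564)/3 = 5.335267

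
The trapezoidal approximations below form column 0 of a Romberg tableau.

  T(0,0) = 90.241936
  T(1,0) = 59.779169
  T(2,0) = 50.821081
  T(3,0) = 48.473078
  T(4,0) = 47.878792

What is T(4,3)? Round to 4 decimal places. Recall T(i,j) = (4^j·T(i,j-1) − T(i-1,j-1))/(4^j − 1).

Richardson extrapolation on the trapezoidal column (denominator 4−1=3):
T(2,1) = (4·50.821081 − 59.779169) / 3 = 47.835052
T(3,1) = (4·48.473078 − 50.821081) / 3 = 47.690410
T(4,1) = (4·47.878792 − 48.473078) / 3 = 47.680697
T(3,2) = (16·47.690410 − 47.835052) / 15 = 47.680767
T(4,2) = 47.680697 + (47.680697 − 47.690410)/15 = 47.680049
T(4,3) = 47.680049 + (47.680049 − 47.680767)/63 = 47.680038
(Column j=1 coincides with Simpson's rule on the same nodes.)

47.6800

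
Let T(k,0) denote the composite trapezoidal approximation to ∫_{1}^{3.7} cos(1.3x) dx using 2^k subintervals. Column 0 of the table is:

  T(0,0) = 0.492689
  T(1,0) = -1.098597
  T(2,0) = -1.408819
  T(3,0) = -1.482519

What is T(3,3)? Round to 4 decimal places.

Richardson extrapolation on the trapezoidal column (denominator 4−1=3):
T(1,1) = (4·(-1.098597) − 0.492689) / 3 = -1.629026
T(2,1) = (4·(-1.408819) − (-1.098597)) / 3 = -1.512226
T(3,1) = (4·(-1.482519) − (-1.408819)) / 3 = -1.507086
T(2,2) = (16·(-1.512226) − (-1.629026)) / 15 = -1.504439
T(3,2) = (16·(-1.507086) − (-1.512226)) / 15 = -1.506743
T(3,3) = -1.506743 + (-1.506743 − (-1.504439))/63 = -1.506780

-1.5068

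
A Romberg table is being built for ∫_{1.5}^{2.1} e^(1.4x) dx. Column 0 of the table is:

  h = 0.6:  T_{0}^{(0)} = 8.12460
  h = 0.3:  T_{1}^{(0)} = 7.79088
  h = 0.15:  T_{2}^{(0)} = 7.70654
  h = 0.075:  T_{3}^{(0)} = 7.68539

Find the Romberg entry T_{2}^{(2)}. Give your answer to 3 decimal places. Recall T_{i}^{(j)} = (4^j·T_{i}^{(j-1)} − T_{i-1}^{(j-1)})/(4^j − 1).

T_{1}^{(1)} = (4·7.79088 − 8.12460) / 3 = 7.67964
T_{2}^{(1)} = 7.70654 + (7.70654 − 7.79088)/3 = 7.67843
T_{2}^{(2)} = (16·7.67843 − 7.67964) / 15 = 7.67835
(Column j=1 coincides with Simpson's rule on the same nodes.)

7.678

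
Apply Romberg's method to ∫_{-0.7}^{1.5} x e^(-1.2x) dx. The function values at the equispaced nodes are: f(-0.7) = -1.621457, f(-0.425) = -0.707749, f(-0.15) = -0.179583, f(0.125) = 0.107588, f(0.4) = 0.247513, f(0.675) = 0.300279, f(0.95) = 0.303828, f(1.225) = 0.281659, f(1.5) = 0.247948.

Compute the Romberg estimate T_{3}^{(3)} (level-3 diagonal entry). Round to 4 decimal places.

T_{0}^{(0)} (trapezoid, 1 panel, h=2.2000): -1.510860
T_{1}^{(0)} (trapezoid, 2 panels, h=1.1000): -0.483166
T_{2}^{(0)} (trapezoid, 4 panels, h=0.5500): -0.173248
T_{3}^{(0)} (trapezoid, 8 panels, h=0.2750): -0.091635
T_{1}^{(1)} = -0.483166 + (-0.483166 − (-1.510860))/3 = -0.140601
T_{2}^{(1)} = -0.173248 + (-0.173248 − (-0.483166))/3 = -0.069942
T_{3}^{(1)} = -0.091635 + (-0.091635 − (-0.173248))/3 = -0.064431
T_{2}^{(2)} = -0.069942 + (-0.069942 − (-0.140601))/15 = -0.065231
T_{3}^{(2)} = -0.064431 + (-0.064431 − (-0.069942))/15 = -0.064064
T_{3}^{(3)} = -0.064064 + (-0.064064 − (-0.065231))/63 = -0.064045

-0.0640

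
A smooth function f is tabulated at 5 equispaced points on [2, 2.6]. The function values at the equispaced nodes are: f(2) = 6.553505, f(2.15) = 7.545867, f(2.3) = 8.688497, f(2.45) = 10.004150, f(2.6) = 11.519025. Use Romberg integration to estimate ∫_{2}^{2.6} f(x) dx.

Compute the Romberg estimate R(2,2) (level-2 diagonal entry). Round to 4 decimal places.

5.2825

R(0,0) (trapezoid, 1 panel, h=0.6000): 5.421759
R(1,0) (trapezoid, 2 panels, h=0.3000): 5.317429
R(2,0) (trapezoid, 4 panels, h=0.1500): 5.291217
R(1,1) = 5.317429 + (5.317429 − 5.421759)/3 = 5.282652
R(2,1) = 5.291217 + (5.291217 − 5.317429)/3 = 5.282480
R(2,2) = 5.282480 + (5.282480 − 5.282652)/15 = 5.282469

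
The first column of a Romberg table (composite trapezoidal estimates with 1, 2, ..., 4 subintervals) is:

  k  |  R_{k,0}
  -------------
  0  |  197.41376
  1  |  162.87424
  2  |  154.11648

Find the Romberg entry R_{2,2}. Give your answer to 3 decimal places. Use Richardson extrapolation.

Richardson extrapolation on the trapezoidal column (denominator 4−1=3):
R_{1,1} = (4·162.87424 − 197.41376) / 3 = 151.36107
R_{2,1} = (4·154.11648 − 162.87424) / 3 = 151.19723
R_{2,2} = 151.19723 + (151.19723 − 151.36107)/15 = 151.18631

151.186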